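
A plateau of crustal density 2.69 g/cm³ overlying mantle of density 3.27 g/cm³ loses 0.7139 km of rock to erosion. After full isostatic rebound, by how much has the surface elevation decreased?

0.127 km

Rebound u = e ρ_c/ρ_m = 0.7139 km × 2.69/3.27 = 0.5873 km.
Net surface drop = e − u = 0.7139 km − 0.5873 km = e (ρ_m − ρ_c)/ρ_m = 0.127 km.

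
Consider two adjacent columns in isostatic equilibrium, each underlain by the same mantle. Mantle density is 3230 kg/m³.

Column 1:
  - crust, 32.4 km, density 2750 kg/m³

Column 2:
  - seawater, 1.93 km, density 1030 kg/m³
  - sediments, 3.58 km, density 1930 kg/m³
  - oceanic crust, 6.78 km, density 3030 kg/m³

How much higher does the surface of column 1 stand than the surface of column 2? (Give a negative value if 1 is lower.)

1.64 km

For any compensation level in the mantle, the mantle terms cancel and isostasy reduces to e = (Σt_1 − Σt_2) − (Σ(ρt)_1 − Σ(ρt)_2) / ρ_m.
Σt_1 = 32.4 km; Σt_2 = 12.29 km; Σ(ρt)_1 = 89100; Σ(ρt)_2 = 29440.7 (in km·kg/m³).
e = (32.4 − 12.29) − (89100 − 29440.7) / 3230 = 1.64 km.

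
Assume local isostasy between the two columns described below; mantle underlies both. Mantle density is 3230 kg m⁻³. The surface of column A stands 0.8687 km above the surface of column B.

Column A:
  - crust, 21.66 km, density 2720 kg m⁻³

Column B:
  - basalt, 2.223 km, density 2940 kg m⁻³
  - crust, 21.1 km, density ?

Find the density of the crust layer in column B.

Take the compensation level at the base of the deeper column (depth z_c below the surface of column A) and equate Σ ρ_i t_i down to z_c; mantle fills any gap and the z_c terms cancel.
Column A: 21.66×2720 + (z_c − 21.66)×3230
Column B: 0.8687×0 + 2.223×2940 + 21.1×ρ + (z_c − 0.8687 − 23.323)×3230
The z_c×3230 term appears on both sides and cancels. Collect the known terms of each column as K = Σ(ρt)_known − 3230 × (depth of known layers): K_A = 58915.2 − 3230×21.66 = −11046.6; K_B = 6535.62 − 3230×(0.8687 + 23.323) = −71603.571.
Balance: K_A = K_B + 21.1×ρ, so ρ = (K_A − K_B)/21.1 = 60557/21.1 = 2870 kg m⁻³.

2870 kg m⁻³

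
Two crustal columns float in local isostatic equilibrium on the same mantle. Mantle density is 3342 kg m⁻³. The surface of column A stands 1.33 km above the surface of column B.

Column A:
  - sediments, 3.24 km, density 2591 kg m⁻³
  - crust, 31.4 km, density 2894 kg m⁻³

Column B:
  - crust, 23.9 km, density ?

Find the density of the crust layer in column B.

Take the compensation level at the base of the deeper column (depth z_c below the surface of column A) and equate Σ ρ_i t_i down to z_c; mantle fills any gap and the z_c terms cancel.
Column A: 3.24×2591 + 31.4×2894 + (z_c − 34.64)×3342
Column B: 1.33×0 + 23.9×ρ + (z_c − 1.33 − 23.9)×3342
The z_c×3342 term appears on both sides and cancels. Collect the known terms of each column as K = Σ(ρt)_known − 3342 × (depth of known layers): K_A = 99266.44 − 3342×34.64 = −16500.44; K_B = 0 − 3342×(1.33 + 23.9) = −84318.66.
Balance: K_A = K_B + 23.9×ρ, so ρ = (K_A − K_B)/23.9 = 67818.2/23.9 = 2840 kg m⁻³.

2840 kg m⁻³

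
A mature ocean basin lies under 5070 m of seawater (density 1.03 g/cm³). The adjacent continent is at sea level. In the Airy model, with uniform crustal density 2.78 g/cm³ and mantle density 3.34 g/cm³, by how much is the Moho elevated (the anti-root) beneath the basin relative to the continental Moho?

In Airy isostatic equilibrium: replacing crust with seawater at the top is compensated by replacing crust with mantle at the base: d (ρ_c − ρ_w) = a (ρ_m − ρ_c).
a = d (ρ_c − ρ_w)/(ρ_m − ρ_c) = 5070 m × 1.75/0.56 = 15800 m.

15800 m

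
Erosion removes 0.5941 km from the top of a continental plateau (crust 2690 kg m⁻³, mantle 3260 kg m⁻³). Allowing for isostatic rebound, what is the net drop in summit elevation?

0.104 km

Rebound u = e ρ_c/ρ_m = 0.5941 km × 2690/3260 = 0.4902 km.
Net surface drop = e − u = 0.5941 km − 0.4902 km = e (ρ_m − ρ_c)/ρ_m = 0.104 km.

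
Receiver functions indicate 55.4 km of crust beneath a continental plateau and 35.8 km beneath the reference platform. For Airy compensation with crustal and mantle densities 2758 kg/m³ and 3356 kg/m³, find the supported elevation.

Excess crust Δ = 55.4 km − 35.8 km = 19.6 km, split between elevation h and root r with h + r = Δ.
Airy balance ρ_c h = (ρ_m − ρ_c) r gives r = h ρ_c/(ρ_m − ρ_c), so h (1 + ρ_c/(ρ_m − ρ_c)) = Δ, i.e. h = Δ (ρ_m − ρ_c)/ρ_m.
h = 19.6 km × 598/3356 = 3.49 km.

3.49 km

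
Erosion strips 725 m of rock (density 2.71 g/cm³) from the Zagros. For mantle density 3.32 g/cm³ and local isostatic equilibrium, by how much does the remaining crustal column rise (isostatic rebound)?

Unloading: uplift u = e ρ_c/ρ_m = 725 m × 2.71/3.32 = 592 m.

592 m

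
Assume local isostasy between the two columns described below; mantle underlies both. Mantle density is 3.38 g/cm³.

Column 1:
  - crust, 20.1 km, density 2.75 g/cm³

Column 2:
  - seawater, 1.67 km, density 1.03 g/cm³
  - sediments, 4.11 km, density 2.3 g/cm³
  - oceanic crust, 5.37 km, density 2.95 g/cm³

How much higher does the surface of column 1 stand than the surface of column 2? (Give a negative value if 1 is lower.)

0.589 km

For any compensation level in the mantle, the mantle terms cancel and isostasy reduces to e = (Σt_1 − Σt_2) − (Σ(ρt)_1 − Σ(ρt)_2) / ρ_m.
Σt_1 = 20.1 km; Σt_2 = 11.15 km; Σ(ρt)_1 = 55.275; Σ(ρt)_2 = 27.0146 (in km·g/cm³).
e = (20.1 − 11.15) − (55.275 − 27.0146) / 3.38 = 0.589 km.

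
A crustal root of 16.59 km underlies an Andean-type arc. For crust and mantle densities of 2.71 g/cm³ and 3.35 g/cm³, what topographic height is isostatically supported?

By Archimedes' principle applied to the lithosphere: ρ_c h = (ρ_m − ρ_c) r.
h = r (ρ_m − ρ_c) / ρ_c = 16.59 km × (3.35 − 2.71) / 2.71 = 3.92 km.

3.92 km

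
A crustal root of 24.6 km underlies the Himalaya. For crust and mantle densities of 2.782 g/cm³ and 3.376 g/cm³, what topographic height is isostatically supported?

5.25 km

For local isostatic compensation: ρ_c h = (ρ_m − ρ_c) r.
h = r (ρ_m − ρ_c) / ρ_c = 24.6 km × (3.376 − 2.782) / 2.782 = 5.25 km.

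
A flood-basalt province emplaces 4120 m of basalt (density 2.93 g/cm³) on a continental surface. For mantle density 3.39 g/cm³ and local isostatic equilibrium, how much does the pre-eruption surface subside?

Subaerial loading: s = t ρ_load / ρ_m.
s = 4120 m × 2.93/3.39 = 3560 m.

3560 m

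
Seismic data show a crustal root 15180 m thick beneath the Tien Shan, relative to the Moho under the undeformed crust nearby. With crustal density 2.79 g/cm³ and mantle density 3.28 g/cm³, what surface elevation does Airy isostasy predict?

By Archimedes' principle applied to the lithosphere: ρ_c h = (ρ_m − ρ_c) r.
h = r (ρ_m − ρ_c) / ρ_c = 15180 m × (3.28 − 2.79) / 2.79 = 2670 m.

2670 m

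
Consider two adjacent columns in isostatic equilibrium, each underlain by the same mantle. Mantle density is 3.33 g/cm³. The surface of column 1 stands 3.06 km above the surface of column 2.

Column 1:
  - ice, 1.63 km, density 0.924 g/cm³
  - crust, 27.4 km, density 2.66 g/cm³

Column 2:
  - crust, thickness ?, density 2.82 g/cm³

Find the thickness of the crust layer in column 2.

Take the compensation level at the base of the deeper column (depth z_c below the surface of column 1) and equate Σ ρ_i t_i down to z_c; mantle fills any gap and the z_c terms cancel.
Column 1: 1.63×0.924 + 27.4×2.66 + (z_c − 29.03)×3.33
Column 2: 3.06×0 + x×2.82 + (z_c − 3.06 − 0 − x)×3.33
The z_c×3.33 term appears on both sides and cancels. Collect the known terms of each column as K = Σ(ρt)_known − 3.33 × (depth of known layers): K_1 = 74.39012 − 3.33×29.03 = −22.27978; K_2 = 0 − 3.33×(3.06 + 0) = −10.1898.
Balance: K_1 = K_2 − x×(3.33 − 2.82), so x = (K_2 − K_1)/(3.33 − 2.82) = 12.09/0.51 = 23.7 km.

23.7 km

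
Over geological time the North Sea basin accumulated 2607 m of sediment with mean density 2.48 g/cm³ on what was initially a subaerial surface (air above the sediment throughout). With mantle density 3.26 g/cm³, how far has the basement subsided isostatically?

1980 m

Subaerial load: s = t ρ_sed / ρ_m = 2607 m × 2.48/3.26 = 1980 m.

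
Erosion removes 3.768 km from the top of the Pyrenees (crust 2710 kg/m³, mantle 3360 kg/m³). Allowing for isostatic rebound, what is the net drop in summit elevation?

0.729 km

Rebound u = e ρ_c/ρ_m = 3.768 km × 2710/3360 = 3.039 km.
Net surface drop = e − u = 3.768 km − 3.039 km = e (ρ_m − ρ_c)/ρ_m = 0.729 km.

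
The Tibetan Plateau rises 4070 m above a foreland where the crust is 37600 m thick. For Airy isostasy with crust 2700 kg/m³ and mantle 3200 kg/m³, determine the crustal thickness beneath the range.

63600 m

Root depth r = h ρ_c / (ρ_m − ρ_c) = 4070 m × 2700 / 500 = 21980 m.
Total thickness = T + h + r = 37600 m + 4070 m + 21980 m = 63600 m.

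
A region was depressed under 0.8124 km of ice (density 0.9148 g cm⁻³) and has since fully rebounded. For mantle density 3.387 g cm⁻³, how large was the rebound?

0.219 km

Removing the load lets mantle flow back in; uplift u satisfies ρ_ice t = ρ_m u.
u = t ρ_ice/ρ_m = 0.8124 km × 0.9148/3.387 = 0.219 km.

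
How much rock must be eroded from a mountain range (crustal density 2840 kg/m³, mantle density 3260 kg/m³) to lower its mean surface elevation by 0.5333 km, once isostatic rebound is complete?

4.14 km

Net drop Δ = e − u = e − e ρ_c/ρ_m = e (ρ_m − ρ_c)/ρ_m.
e = Δ ρ_m/(ρ_m − ρ_c) = 0.5333 km × 3260/420 = 4.14 km.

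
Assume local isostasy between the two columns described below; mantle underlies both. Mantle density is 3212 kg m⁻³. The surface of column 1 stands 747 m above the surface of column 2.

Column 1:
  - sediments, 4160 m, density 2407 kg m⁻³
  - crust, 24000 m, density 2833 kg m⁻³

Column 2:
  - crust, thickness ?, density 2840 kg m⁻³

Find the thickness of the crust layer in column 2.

Take the compensation level at the base of the deeper column (depth z_c below the surface of column 1) and equate Σ ρ_i t_i down to z_c; mantle fills any gap and the z_c terms cancel.
Column 1: 4160×2407 + 24000×2833 + (z_c − 28160)×3212
Column 2: 747×0 + x×2840 + (z_c − 747 − 0 − x)×3212
The z_c×3212 term appears on both sides and cancels. Collect the known terms of each column as K = Σ(ρt)_known − 3212 × (depth of known layers): K_1 = 78005120 − 3212×28160 = −12444800; K_2 = 0 − 3212×(747 + 0) = −2399364.
Balance: K_1 = K_2 − x×(3212 − 2840), so x = (K_2 − K_1)/(3212 − 2840) = 10045400/372 = 27000 m.

27000 m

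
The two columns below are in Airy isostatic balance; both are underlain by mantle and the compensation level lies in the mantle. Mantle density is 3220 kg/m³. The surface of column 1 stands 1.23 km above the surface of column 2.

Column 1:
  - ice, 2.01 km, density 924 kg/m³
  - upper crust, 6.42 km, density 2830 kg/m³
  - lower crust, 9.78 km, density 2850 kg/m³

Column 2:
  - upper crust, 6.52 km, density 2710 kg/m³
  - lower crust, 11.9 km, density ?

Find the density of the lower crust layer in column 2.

2930 kg/m³

Take the compensation level at the base of the deeper column (depth z_c below the surface of column 1) and equate Σ ρ_i t_i down to z_c; mantle fills any gap and the z_c terms cancel.
Column 1: 2.01×924 + 6.42×2830 + 9.78×2850 + (z_c − 18.21)×3220
Column 2: 1.23×0 + 6.52×2710 + 11.9×ρ + (z_c − 1.23 − 18.42)×3220
The z_c×3220 term appears on both sides and cancels. Collect the known terms of each column as K = Σ(ρt)_known − 3220 × (depth of known layers): K_1 = 47898.84 − 3220×18.21 = −10737.36; K_2 = 17669.2 − 3220×(1.23 + 18.42) = −45603.8.
Balance: K_1 = K_2 + 11.9×ρ, so ρ = (K_1 − K_2)/11.9 = 34866.4/11.9 = 2930 kg/m³.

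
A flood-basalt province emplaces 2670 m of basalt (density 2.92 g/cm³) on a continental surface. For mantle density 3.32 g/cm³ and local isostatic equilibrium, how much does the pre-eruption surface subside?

Subaerial loading: s = t ρ_load / ρ_m.
s = 2670 m × 2.92/3.32 = 2350 m.

2350 m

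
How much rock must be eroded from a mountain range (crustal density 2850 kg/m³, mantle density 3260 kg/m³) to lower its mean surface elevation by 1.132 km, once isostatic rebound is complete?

9 km

Net drop Δ = e − u = e − e ρ_c/ρ_m = e (ρ_m − ρ_c)/ρ_m.
e = Δ ρ_m/(ρ_m − ρ_c) = 1.132 km × 3260/410 = 9 km.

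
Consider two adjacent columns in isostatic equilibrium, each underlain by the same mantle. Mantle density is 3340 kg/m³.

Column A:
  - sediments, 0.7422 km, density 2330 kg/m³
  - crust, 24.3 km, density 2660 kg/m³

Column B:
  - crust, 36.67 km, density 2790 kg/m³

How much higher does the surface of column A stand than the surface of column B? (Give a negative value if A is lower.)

For any compensation level in the mantle, the mantle terms cancel and isostasy reduces to e = (Σt_A − Σt_B) − (Σ(ρt)_A − Σ(ρt)_B) / ρ_m.
Σt_A = 25.0422 km; Σt_B = 36.67 km; Σ(ρt)_A = 66367.326; Σ(ρt)_B = 102309.3 (in km·kg/m³).
e = (25.0422 − 36.67) − (66367.326 − 102309.3) / 3340 = −0.867 km.

−0.867 km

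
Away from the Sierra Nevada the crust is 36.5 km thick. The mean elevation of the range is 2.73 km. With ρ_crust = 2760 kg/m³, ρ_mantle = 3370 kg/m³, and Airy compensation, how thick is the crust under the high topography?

Root depth r = h ρ_c / (ρ_m − ρ_c) = 2.73 km × 2760 / 610 = 12.35 km.
Total thickness = T + h + r = 36.5 km + 2.73 km + 12.35 km = 51.6 km.

51.6 km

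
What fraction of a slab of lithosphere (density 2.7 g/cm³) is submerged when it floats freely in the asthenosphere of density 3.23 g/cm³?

83.6%

Submerged fraction = ρ_obj/ρ_fluid = 2.7/3.23 = 83.6%.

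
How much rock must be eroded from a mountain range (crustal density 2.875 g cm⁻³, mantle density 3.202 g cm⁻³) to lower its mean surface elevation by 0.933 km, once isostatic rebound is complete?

9.14 km

Net drop Δ = e − u = e − e ρ_c/ρ_m = e (ρ_m − ρ_c)/ρ_m.
e = Δ ρ_m/(ρ_m − ρ_c) = 0.933 km × 3.202/0.327 = 9.14 km.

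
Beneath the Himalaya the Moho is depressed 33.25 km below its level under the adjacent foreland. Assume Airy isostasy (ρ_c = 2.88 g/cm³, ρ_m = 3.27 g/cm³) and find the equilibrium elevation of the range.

Isostatic balance requires: ρ_c h = (ρ_m − ρ_c) r.
h = r (ρ_m − ρ_c) / ρ_c = 33.25 km × (3.27 − 2.88) / 2.88 = 4.5 km.

4.5 km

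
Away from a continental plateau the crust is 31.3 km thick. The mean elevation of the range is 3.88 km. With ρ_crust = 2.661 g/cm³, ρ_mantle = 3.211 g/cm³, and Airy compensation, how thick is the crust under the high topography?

54 km

Root depth r = h ρ_c / (ρ_m − ρ_c) = 3.88 km × 2.661 / 0.55 = 18.77 km.
Total thickness = T + h + r = 31.3 km + 3.88 km + 18.77 km = 54 km.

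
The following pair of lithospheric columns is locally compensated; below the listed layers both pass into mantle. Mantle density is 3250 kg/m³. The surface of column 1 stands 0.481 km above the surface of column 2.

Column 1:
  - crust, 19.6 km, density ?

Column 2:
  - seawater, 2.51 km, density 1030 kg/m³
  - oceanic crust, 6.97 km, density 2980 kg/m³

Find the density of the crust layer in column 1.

2790 kg/m³

Take the compensation level at the base of the deeper column (depth z_c below the surface of column 1) and equate Σ ρ_i t_i down to z_c; mantle fills any gap and the z_c terms cancel.
Column 1: 19.6×ρ + (z_c − 19.6)×3250
Column 2: 0.481×0 + 2.51×1030 + 6.97×2980 + (z_c − 0.481 − 9.48)×3250
The z_c×3250 term appears on both sides and cancels. Collect the known terms of each column as K = Σ(ρt)_known − 3250 × (depth of known layers): K_1 = 0 − 3250×19.6 = −63700; K_2 = 23355.9 − 3250×(0.481 + 9.48) = −9017.35.
Balance: K_1 + 19.6×ρ = K_2, so ρ = (K_2 − K_1)/19.6 = 54682.7/19.6 = 2790 kg/m³.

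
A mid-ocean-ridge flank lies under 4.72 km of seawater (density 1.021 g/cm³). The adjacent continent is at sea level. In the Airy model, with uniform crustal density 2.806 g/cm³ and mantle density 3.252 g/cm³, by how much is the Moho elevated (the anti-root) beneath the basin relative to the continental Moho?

18.9 km

In Airy isostatic equilibrium: replacing crust with seawater at the top is compensated by replacing crust with mantle at the base: d (ρ_c − ρ_w) = a (ρ_m − ρ_c).
a = d (ρ_c − ρ_w)/(ρ_m − ρ_c) = 4.72 km × 1.785/0.446 = 18.9 km.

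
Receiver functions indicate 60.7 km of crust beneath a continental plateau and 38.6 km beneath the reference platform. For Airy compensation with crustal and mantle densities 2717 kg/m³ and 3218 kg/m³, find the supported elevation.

3.44 km

Excess crust Δ = 60.7 km − 38.6 km = 22.1 km, split between elevation h and root r with h + r = Δ.
Airy balance ρ_c h = (ρ_m − ρ_c) r gives r = h ρ_c/(ρ_m − ρ_c), so h (1 + ρ_c/(ρ_m − ρ_c)) = Δ, i.e. h = Δ (ρ_m − ρ_c)/ρ_m.
h = 22.1 km × 501/3218 = 3.44 km.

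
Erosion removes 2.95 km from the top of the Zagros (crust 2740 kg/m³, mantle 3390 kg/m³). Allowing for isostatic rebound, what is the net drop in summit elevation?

0.566 km

Rebound u = e ρ_c/ρ_m = 2.95 km × 2740/3390 = 2.384 km.
Net surface drop = e − u = 2.95 km − 2.384 km = e (ρ_m − ρ_c)/ρ_m = 0.566 km.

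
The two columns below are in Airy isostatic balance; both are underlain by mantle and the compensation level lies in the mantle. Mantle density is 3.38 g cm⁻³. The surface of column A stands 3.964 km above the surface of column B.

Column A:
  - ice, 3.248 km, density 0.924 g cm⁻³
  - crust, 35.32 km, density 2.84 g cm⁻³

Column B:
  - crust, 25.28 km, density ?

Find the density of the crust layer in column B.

Take the compensation level at the base of the deeper column (depth z_c below the surface of column A) and equate Σ ρ_i t_i down to z_c; mantle fills any gap and the z_c terms cancel.
Column A: 3.248×0.924 + 35.32×2.84 + (z_c − 38.568)×3.38
Column B: 3.964×0 + 25.28×ρ + (z_c − 3.964 − 25.28)×3.38
The z_c×3.38 term appears on both sides and cancels. Collect the known terms of each column as K = Σ(ρt)_known − 3.38 × (depth of known layers): K_A = 103.309952 − 3.38×38.568 = −27.049888; K_B = 0 − 3.38×(3.964 + 25.28) = −98.84472.
Balance: K_A = K_B + 25.28×ρ, so ρ = (K_A − K_B)/25.28 = 71.7948/25.28 = 2.84 g cm⁻³.

2.84 g cm⁻³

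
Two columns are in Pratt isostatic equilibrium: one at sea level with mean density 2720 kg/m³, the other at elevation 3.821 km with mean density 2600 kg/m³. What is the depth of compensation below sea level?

82.8 km

ρ_ref D = ρ (D + h) → D (ρ_ref − ρ) = ρ h.
D = ρ h/(ρ_ref − ρ) = 2600 × 3.821 km/(2720 − 2600) = 82.8 km.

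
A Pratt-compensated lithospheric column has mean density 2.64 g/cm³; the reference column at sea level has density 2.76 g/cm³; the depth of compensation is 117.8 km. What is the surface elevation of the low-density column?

ρ_ref D = ρ (D + h) → h = D (ρ_ref − ρ)/ρ.
h = 117.8 km × (2.76 − 2.64)/2.64 = 5.35 km.

5.35 km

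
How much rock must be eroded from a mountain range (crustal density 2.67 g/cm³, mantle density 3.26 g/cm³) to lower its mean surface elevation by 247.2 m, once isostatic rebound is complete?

1370 m

Net drop Δ = e − u = e − e ρ_c/ρ_m = e (ρ_m − ρ_c)/ρ_m.
e = Δ ρ_m/(ρ_m − ρ_c) = 247.2 m × 3.26/0.59 = 1370 m.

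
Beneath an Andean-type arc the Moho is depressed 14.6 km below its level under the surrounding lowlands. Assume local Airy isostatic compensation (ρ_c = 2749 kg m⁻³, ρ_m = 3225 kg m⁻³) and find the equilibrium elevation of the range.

2.53 km

Balancing pressure at the compensation depth: ρ_c h = (ρ_m − ρ_c) r.
h = r (ρ_m − ρ_c) / ρ_c = 14.6 km × (3225 − 2749) / 2749 = 2.53 km.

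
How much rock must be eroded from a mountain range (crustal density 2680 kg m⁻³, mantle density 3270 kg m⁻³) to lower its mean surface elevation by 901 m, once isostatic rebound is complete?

Net drop Δ = e − u = e − e ρ_c/ρ_m = e (ρ_m − ρ_c)/ρ_m.
e = Δ ρ_m/(ρ_m − ρ_c) = 901 m × 3270/590 = 4990 m.

4990 m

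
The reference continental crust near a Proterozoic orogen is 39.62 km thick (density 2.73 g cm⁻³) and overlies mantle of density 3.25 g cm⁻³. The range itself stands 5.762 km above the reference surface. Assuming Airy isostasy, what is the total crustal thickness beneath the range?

Root depth r = h ρ_c / (ρ_m − ρ_c) = 5.762 km × 2.73 / 0.52 = 30.25 km.
Total thickness = T + h + r = 39.62 km + 5.762 km + 30.25 km = 75.6 km.

75.6 km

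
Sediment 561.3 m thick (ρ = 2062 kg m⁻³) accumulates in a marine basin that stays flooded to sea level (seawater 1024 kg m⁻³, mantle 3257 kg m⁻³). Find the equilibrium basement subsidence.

Submarine loading: the sediment displaces seawater, and the subsidence is in turn flooded, so s (ρ_m − ρ_w) = t (ρ_sed − ρ_w).
s = 561.3 m × (2062 − 1024) / (3257 − 1024) = 261 m.

261 m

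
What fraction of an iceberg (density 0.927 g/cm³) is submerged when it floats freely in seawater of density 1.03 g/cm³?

90%

Submerged fraction = ρ_obj/ρ_fluid = 0.927/1.03 = 90%.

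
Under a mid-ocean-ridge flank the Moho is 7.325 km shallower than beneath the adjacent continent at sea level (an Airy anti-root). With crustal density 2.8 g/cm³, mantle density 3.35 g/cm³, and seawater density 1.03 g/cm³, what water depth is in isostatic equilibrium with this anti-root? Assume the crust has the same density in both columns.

Replacing a thickness d of crust by seawater at the top must be balanced by replacing crust with mantle at the base: d (ρ_c − ρ_w) = a (ρ_m − ρ_c).
d = a (ρ_m − ρ_c)/(ρ_c − ρ_w) = 7.325 km × 0.55/1.77 = 2.28 km.

2.28 km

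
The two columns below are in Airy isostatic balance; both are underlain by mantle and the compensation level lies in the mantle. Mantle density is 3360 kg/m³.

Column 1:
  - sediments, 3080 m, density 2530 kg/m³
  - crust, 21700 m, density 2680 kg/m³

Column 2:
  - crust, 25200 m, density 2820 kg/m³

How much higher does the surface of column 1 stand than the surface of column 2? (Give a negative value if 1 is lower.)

1100 m

For any compensation level in the mantle, the mantle terms cancel and isostasy reduces to e = (Σt_1 − Σt_2) − (Σ(ρt)_1 − Σ(ρt)_2) / ρ_m.
Σt_1 = 24780 m; Σt_2 = 25200 m; Σ(ρt)_1 = 65948400; Σ(ρt)_2 = 71064000 (in m·kg/m³).
e = (24780 − 25200) − (65948400 − 71064000) / 3360 = 1100 m.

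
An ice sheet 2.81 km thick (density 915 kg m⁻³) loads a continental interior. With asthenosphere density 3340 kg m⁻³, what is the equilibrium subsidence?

Isostatic balance requires: the ice load ρ_ice t is balanced by mantle displaced below, ρ_m s.
s = t ρ_ice / ρ_m = 2.81 km × 915/3340 = 0.77 km.

0.77 km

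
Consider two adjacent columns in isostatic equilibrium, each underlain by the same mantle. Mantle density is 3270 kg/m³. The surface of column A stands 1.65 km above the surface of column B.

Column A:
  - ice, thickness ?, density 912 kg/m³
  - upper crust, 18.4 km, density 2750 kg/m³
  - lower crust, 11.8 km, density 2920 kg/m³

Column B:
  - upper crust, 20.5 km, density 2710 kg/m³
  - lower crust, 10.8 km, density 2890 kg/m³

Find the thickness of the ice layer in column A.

Take the compensation level at the base of the deeper column (depth z_c below the surface of column A) and equate Σ ρ_i t_i down to z_c; mantle fills any gap and the z_c terms cancel.
Column A: x×912 + 18.4×2750 + 11.8×2920 + (z_c − 30.2 − x)×3270
Column B: 1.65×0 + 20.5×2710 + 10.8×2890 + (z_c − 1.65 − 31.3)×3270
The z_c×3270 term appears on both sides and cancels. Collect the known terms of each column as K = Σ(ρt)_known − 3270 × (depth of known layers): K_A = 85056 − 3270×30.2 = −13698; K_B = 86767 − 3270×(1.65 + 31.3) = −20979.5.
Balance: K_A − x×(3270 − 912) = K_B, so x = (K_A − K_B)/(3270 − 912) = 7281.5/2358 = 3.09 km.

3.09 km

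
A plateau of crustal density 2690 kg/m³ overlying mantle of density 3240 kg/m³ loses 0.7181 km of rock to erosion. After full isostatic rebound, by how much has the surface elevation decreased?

Rebound u = e ρ_c/ρ_m = 0.7181 km × 2690/3240 = 0.5962 km.
Net surface drop = e − u = 0.7181 km − 0.5962 km = e (ρ_m − ρ_c)/ρ_m = 0.122 km.

0.122 km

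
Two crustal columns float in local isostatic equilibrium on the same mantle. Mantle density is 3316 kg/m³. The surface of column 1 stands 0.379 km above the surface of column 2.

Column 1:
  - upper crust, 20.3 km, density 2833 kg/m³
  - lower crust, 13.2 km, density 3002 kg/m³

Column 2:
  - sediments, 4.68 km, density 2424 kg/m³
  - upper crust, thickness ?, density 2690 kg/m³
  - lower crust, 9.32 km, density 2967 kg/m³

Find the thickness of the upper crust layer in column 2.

8.41 km

Take the compensation level at the base of the deeper column (depth z_c below the surface of column 1) and equate Σ ρ_i t_i down to z_c; mantle fills any gap and the z_c terms cancel.
Column 1: 20.3×2833 + 13.2×3002 + (z_c − 33.5)×3316
Column 2: 0.379×0 + 4.68×2424 + x×2690 + 9.32×2967 + (z_c − 0.379 − 14 − x)×3316
The z_c×3316 term appears on both sides and cancels. Collect the known terms of each column as K = Σ(ρt)_known − 3316 × (depth of known layers): K_1 = 97136.3 − 3316×33.5 = −13949.7; K_2 = 38996.76 − 3316×(0.379 + 14) = −8684.004.
Balance: K_1 = K_2 − x×(3316 − 2690), so x = (K_2 − K_1)/(3316 − 2690) = 5265.7/626 = 8.41 km.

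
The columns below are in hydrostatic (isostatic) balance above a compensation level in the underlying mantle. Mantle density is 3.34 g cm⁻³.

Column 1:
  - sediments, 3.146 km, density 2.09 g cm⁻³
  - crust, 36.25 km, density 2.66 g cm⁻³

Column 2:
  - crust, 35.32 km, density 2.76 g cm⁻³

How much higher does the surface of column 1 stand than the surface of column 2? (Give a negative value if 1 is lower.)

2.42 km

For any compensation level in the mantle, the mantle terms cancel and isostasy reduces to e = (Σt_1 − Σt_2) − (Σ(ρt)_1 − Σ(ρt)_2) / ρ_m.
Σt_1 = 39.396 km; Σt_2 = 35.32 km; Σ(ρt)_1 = 103.00014; Σ(ρt)_2 = 97.4832 (in km·g cm⁻³).
e = (39.396 − 35.32) − (103.00014 − 97.4832) / 3.34 = 2.42 km.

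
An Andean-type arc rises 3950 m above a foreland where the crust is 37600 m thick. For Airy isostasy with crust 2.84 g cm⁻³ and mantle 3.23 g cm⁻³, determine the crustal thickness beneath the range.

Root depth r = h ρ_c / (ρ_m − ρ_c) = 3950 m × 2.84 / 0.39 = 28760 m.
Total thickness = T + h + r = 37600 m + 3950 m + 28760 m = 70300 m.

70300 m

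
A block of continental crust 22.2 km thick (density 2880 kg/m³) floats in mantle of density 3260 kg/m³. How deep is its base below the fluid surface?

19.6 km

Draft d = t ρ_obj/ρ_fluid = 22.2 km × 2880/3260 = 19.6 km.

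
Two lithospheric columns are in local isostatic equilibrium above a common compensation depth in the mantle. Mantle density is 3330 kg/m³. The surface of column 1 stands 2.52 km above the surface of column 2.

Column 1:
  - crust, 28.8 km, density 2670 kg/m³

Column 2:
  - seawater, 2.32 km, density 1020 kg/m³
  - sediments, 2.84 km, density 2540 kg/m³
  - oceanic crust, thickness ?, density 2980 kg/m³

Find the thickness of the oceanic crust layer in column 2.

Take the compensation level at the base of the deeper column (depth z_c below the surface of column 1) and equate Σ ρ_i t_i down to z_c; mantle fills any gap and the z_c terms cancel.
Column 1: 28.8×2670 + (z_c − 28.8)×3330
Column 2: 2.52×0 + 2.32×1020 + 2.84×2540 + x×2980 + (z_c − 2.52 − 5.16 − x)×3330
The z_c×3330 term appears on both sides and cancels. Collect the known terms of each column as K = Σ(ρt)_known − 3330 × (depth of known layers): K_1 = 76896 − 3330×28.8 = −19008; K_2 = 9580 − 3330×(2.52 + 5.16) = −15994.4.
Balance: K_1 = K_2 − x×(3330 − 2980), so x = (K_2 − K_1)/(3330 − 2980) = 3013.6/350 = 8.61 km.

8.61 km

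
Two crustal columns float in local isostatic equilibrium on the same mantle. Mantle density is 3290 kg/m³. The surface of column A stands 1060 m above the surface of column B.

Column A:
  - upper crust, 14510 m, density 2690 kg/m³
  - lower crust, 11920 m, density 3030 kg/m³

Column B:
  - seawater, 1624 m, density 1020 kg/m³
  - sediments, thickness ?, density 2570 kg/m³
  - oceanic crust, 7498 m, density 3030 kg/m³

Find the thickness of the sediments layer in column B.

Take the compensation level at the base of the deeper column (depth z_c below the surface of column A) and equate Σ ρ_i t_i down to z_c; mantle fills any gap and the z_c terms cancel.
Column A: 14510×2690 + 11920×3030 + (z_c − 26430)×3290
Column B: 1060×0 + 1624×1020 + x×2570 + 7498×3030 + (z_c − 1060 − 9122 − x)×3290
The z_c×3290 term appears on both sides and cancels. Collect the known terms of each column as K = Σ(ρt)_known − 3290 × (depth of known layers): K_A = 75149500 − 3290×26430 = −11805200; K_B = 24375420 − 3290×(1060 + 9122) = −9123360.
Balance: K_A = K_B − x×(3290 − 2570), so x = (K_B − K_A)/(3290 − 2570) = 2681840/720 = 3720 m.

3720 m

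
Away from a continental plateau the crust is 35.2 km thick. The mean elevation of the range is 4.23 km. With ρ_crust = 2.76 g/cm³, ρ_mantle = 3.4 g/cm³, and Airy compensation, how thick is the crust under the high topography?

Root depth r = h ρ_c / (ρ_m − ρ_c) = 4.23 km × 2.76 / 0.64 = 18.24 km.
Total thickness = T + h + r = 35.2 km + 4.23 km + 18.24 km = 57.7 km.

57.7 km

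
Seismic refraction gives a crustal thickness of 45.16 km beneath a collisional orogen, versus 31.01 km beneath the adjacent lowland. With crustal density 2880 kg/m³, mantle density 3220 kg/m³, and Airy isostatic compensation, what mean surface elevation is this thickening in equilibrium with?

1.49 km

Excess crust Δ = 45.16 km − 31.01 km = 14.15 km, split between elevation h and root r with h + r = Δ.
Airy balance ρ_c h = (ρ_m − ρ_c) r gives r = h ρ_c/(ρ_m − ρ_c), so h (1 + ρ_c/(ρ_m − ρ_c)) = Δ, i.e. h = Δ (ρ_m − ρ_c)/ρ_m.
h = 14.15 km × 340/3220 = 1.49 km.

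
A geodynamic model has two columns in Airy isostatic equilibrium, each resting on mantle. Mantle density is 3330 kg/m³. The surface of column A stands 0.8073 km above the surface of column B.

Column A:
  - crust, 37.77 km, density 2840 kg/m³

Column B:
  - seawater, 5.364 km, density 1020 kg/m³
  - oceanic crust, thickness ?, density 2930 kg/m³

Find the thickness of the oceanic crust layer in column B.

8.57 km

Take the compensation level at the base of the deeper column (depth z_c below the surface of column A) and equate Σ ρ_i t_i down to z_c; mantle fills any gap and the z_c terms cancel.
Column A: 37.77×2840 + (z_c − 37.77)×3330
Column B: 0.8073×0 + 5.364×1020 + x×2930 + (z_c − 0.8073 − 5.364 − x)×3330
The z_c×3330 term appears on both sides and cancels. Collect the known terms of each column as K = Σ(ρt)_known − 3330 × (depth of known layers): K_A = 107266.8 − 3330×37.77 = −18507.3; K_B = 5471.28 − 3330×(0.8073 + 5.364) = −15079.149.
Balance: K_A = K_B − x×(3330 − 2930), so x = (K_B − K_A)/(3330 − 2930) = 3428.15/400 = 8.57 km.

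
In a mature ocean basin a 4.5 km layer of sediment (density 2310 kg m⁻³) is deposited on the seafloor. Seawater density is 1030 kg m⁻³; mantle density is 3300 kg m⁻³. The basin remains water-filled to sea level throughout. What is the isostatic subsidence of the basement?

Submarine loading: the sediment displaces seawater, and the subsidence is in turn flooded, so s (ρ_m − ρ_w) = t (ρ_sed − ρ_w).
s = 4.5 km × (2310 − 1030) / (3300 − 1030) = 2.54 km.

2.54 km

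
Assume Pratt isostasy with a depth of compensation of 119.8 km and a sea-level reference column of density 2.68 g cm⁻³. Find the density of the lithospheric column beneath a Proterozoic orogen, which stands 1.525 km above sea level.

2.65 g cm⁻³

Pratt balance: ρ_ref D = ρ (D + h).
ρ = ρ_ref D/(D + h) = 2.68 × 119.8 km/(119.8 km + 1.525 km) = 2.65 g cm⁻³.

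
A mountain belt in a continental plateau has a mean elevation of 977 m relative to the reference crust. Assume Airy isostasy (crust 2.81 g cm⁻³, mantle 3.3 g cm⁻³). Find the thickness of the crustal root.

Balancing pressure at the compensation depth: the weight of the topography is balanced by the buoyancy of the root, ρ_c h = (ρ_m − ρ_c) r.
r = h · ρ_c / (ρ_m − ρ_c) = 977 m × 2.81 / (3.3 − 2.81) = 5600 m.

5600 m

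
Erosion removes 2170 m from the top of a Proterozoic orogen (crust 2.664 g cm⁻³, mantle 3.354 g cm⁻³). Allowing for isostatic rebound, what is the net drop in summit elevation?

Rebound u = e ρ_c/ρ_m = 2170 m × 2.664/3.354 = 1724 m.
Net surface drop = e − u = 2170 m − 1724 m = e (ρ_m − ρ_c)/ρ_m = 446 m.

446 m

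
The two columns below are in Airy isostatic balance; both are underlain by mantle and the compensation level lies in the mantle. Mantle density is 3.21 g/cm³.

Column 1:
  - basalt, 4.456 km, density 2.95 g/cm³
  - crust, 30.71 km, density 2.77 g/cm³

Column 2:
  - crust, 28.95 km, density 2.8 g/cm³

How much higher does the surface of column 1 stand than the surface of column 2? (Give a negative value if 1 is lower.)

For any compensation level in the mantle, the mantle terms cancel and isostasy reduces to e = (Σt_1 − Σt_2) − (Σ(ρt)_1 − Σ(ρt)_2) / ρ_m.
Σt_1 = 35.166 km; Σt_2 = 28.95 km; Σ(ρt)_1 = 98.2119; Σ(ρt)_2 = 81.06 (in km·g/cm³).
e = (35.166 − 28.95) − (98.2119 − 81.06) / 3.21 = 0.873 km.

0.873 km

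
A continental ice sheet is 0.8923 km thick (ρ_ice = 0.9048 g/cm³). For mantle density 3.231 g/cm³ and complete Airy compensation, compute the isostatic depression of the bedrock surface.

0.25 km

For local isostatic compensation: the ice load ρ_ice t is balanced by mantle displaced below, ρ_m s.
s = t ρ_ice / ρ_m = 0.8923 km × 0.9048/3.231 = 0.25 km.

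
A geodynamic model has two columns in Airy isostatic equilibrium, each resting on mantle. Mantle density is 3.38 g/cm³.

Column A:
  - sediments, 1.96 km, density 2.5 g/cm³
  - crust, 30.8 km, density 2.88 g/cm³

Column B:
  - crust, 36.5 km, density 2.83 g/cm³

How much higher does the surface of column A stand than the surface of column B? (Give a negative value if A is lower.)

−0.873 km

For any compensation level in the mantle, the mantle terms cancel and isostasy reduces to e = (Σt_A − Σt_B) − (Σ(ρt)_A − Σ(ρt)_B) / ρ_m.
Σt_A = 32.76 km; Σt_B = 36.5 km; Σ(ρt)_A = 93.604; Σ(ρt)_B = 103.295 (in km·g/cm³).
e = (32.76 − 36.5) − (93.604 − 103.295) / 3.38 = −0.873 km.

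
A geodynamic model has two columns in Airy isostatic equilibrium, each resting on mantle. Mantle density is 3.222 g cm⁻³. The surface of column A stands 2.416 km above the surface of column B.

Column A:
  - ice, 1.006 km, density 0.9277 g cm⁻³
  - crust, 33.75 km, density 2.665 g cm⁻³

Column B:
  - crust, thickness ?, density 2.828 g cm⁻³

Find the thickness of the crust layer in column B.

Take the compensation level at the base of the deeper column (depth z_c below the surface of column A) and equate Σ ρ_i t_i down to z_c; mantle fills any gap and the z_c terms cancel.
Column A: 1.006×0.9277 + 33.75×2.665 + (z_c − 34.756)×3.222
Column B: 2.416×0 + x×2.828 + (z_c − 2.416 − 0 − x)×3.222
The z_c×3.222 term appears on both sides and cancels. Collect the known terms of each column as K = Σ(ρt)_known − 3.222 × (depth of known layers): K_A = 90.8770162 − 3.222×34.756 = −21.1068158; K_B = 0 − 3.222×(2.416 + 0) = −7.784352.
Balance: K_A = K_B − x×(3.222 − 2.828), so x = (K_B − K_A)/(3.222 − 2.828) = 13.3225/0.394 = 33.8 km.

33.8 km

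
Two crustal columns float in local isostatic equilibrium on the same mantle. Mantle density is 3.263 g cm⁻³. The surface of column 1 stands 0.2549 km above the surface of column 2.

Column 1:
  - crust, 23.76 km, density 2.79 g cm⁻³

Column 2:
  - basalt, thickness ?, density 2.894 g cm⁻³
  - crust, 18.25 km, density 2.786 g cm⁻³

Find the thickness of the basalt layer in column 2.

Take the compensation level at the base of the deeper column (depth z_c below the surface of column 1) and equate Σ ρ_i t_i down to z_c; mantle fills any gap and the z_c terms cancel.
Column 1: 23.76×2.79 + (z_c − 23.76)×3.263
Column 2: 0.2549×0 + x×2.894 + 18.25×2.786 + (z_c − 0.2549 − 18.25 − x)×3.263
The z_c×3.263 term appears on both sides and cancels. Collect the known terms of each column as K = Σ(ρt)_known − 3.263 × (depth of known layers): K_1 = 66.2904 − 3.263×23.76 = −11.23848; K_2 = 50.8445 − 3.263×(0.2549 + 18.25) = −9.5369887.
Balance: K_1 = K_2 − x×(3.263 − 2.894), so x = (K_2 − K_1)/(3.263 − 2.894) = 1.70149/0.369 = 4.61 km.

4.61 km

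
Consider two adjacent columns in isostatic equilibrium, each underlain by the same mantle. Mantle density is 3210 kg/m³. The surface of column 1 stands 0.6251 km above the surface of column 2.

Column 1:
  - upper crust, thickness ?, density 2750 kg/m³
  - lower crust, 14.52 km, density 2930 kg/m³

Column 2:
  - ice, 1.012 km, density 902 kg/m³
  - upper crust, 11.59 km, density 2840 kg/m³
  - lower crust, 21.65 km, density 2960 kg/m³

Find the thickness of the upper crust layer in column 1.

21.7 km

Take the compensation level at the base of the deeper column (depth z_c below the surface of column 1) and equate Σ ρ_i t_i down to z_c; mantle fills any gap and the z_c terms cancel.
Column 1: x×2750 + 14.52×2930 + (z_c − 14.52 − x)×3210
Column 2: 0.6251×0 + 1.012×902 + 11.59×2840 + 21.65×2960 + (z_c − 0.6251 − 34.252)×3210
The z_c×3210 term appears on both sides and cancels. Collect the known terms of each column as K = Σ(ρt)_known − 3210 × (depth of known layers): K_1 = 42543.6 − 3210×14.52 = −4065.6; K_2 = 97912.424 − 3210×(0.6251 + 34.252) = −14043.067.
Balance: K_1 − x×(3210 − 2750) = K_2, so x = (K_1 − K_2)/(3210 − 2750) = 9977.47/460 = 21.7 km.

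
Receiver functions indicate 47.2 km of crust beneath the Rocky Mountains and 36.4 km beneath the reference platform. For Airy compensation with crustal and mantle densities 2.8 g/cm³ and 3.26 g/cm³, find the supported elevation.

1.52 km

Excess crust Δ = 47.2 km − 36.4 km = 10.8 km, split between elevation h and root r with h + r = Δ.
Airy balance ρ_c h = (ρ_m − ρ_c) r gives r = h ρ_c/(ρ_m − ρ_c), so h (1 + ρ_c/(ρ_m − ρ_c)) = Δ, i.e. h = Δ (ρ_m − ρ_c)/ρ_m.
h = 10.8 km × 0.46/3.26 = 1.52 km.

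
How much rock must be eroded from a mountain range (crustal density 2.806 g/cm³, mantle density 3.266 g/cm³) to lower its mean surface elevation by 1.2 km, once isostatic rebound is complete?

Net drop Δ = e − u = e − e ρ_c/ρ_m = e (ρ_m − ρ_c)/ρ_m.
e = Δ ρ_m/(ρ_m − ρ_c) = 1.2 km × 3.266/0.46 = 8.52 km.

8.52 km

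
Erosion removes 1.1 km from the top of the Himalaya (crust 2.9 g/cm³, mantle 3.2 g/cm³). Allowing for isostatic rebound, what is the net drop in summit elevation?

Rebound u = e ρ_c/ρ_m = 1.1 km × 2.9/3.2 = 0.9969 km.
Net surface drop = e − u = 1.1 km − 0.9969 km = e (ρ_m − ρ_c)/ρ_m = 0.103 km.

0.103 km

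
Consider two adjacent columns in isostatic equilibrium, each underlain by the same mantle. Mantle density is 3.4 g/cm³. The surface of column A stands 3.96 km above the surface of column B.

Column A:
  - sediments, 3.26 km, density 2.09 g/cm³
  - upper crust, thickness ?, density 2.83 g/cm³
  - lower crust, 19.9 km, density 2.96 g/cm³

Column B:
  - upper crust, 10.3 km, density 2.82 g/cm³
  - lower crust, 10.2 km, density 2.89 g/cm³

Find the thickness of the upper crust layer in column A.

20.4 km

Take the compensation level at the base of the deeper column (depth z_c below the surface of column A) and equate Σ ρ_i t_i down to z_c; mantle fills any gap and the z_c terms cancel.
Column A: 3.26×2.09 + x×2.83 + 19.9×2.96 + (z_c − 23.16 − x)×3.4
Column B: 3.96×0 + 10.3×2.82 + 10.2×2.89 + (z_c − 3.96 − 20.5)×3.4
The z_c×3.4 term appears on both sides and cancels. Collect the known terms of each column as K = Σ(ρt)_known − 3.4 × (depth of known layers): K_A = 65.7174 − 3.4×23.16 = −13.0266; K_B = 58.524 − 3.4×(3.96 + 20.5) = −24.64.
Balance: K_A − x×(3.4 − 2.83) = K_B, so x = (K_A − K_B)/(3.4 − 2.83) = 11.6134/0.57 = 20.4 km.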